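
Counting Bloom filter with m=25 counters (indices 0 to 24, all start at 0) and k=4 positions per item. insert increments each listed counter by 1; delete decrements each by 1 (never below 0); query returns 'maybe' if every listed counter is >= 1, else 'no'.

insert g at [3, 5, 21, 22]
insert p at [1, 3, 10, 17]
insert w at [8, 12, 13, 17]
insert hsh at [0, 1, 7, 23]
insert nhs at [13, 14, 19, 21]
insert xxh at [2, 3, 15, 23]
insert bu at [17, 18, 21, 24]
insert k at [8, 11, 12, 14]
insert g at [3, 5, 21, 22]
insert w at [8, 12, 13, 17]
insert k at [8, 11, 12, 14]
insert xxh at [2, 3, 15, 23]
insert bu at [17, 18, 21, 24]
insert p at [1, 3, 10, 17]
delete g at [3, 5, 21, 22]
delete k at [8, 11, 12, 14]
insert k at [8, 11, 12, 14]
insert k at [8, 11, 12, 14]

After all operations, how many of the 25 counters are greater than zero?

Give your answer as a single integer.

Step 1: insert g at [3, 5, 21, 22] -> counters=[0,0,0,1,0,1,0,0,0,0,0,0,0,0,0,0,0,0,0,0,0,1,1,0,0]
Step 2: insert p at [1, 3, 10, 17] -> counters=[0,1,0,2,0,1,0,0,0,0,1,0,0,0,0,0,0,1,0,0,0,1,1,0,0]
Step 3: insert w at [8, 12, 13, 17] -> counters=[0,1,0,2,0,1,0,0,1,0,1,0,1,1,0,0,0,2,0,0,0,1,1,0,0]
Step 4: insert hsh at [0, 1, 7, 23] -> counters=[1,2,0,2,0,1,0,1,1,0,1,0,1,1,0,0,0,2,0,0,0,1,1,1,0]
Step 5: insert nhs at [13, 14, 19, 21] -> counters=[1,2,0,2,0,1,0,1,1,0,1,0,1,2,1,0,0,2,0,1,0,2,1,1,0]
Step 6: insert xxh at [2, 3, 15, 23] -> counters=[1,2,1,3,0,1,0,1,1,0,1,0,1,2,1,1,0,2,0,1,0,2,1,2,0]
Step 7: insert bu at [17, 18, 21, 24] -> counters=[1,2,1,3,0,1,0,1,1,0,1,0,1,2,1,1,0,3,1,1,0,3,1,2,1]
Step 8: insert k at [8, 11, 12, 14] -> counters=[1,2,1,3,0,1,0,1,2,0,1,1,2,2,2,1,0,3,1,1,0,3,1,2,1]
Step 9: insert g at [3, 5, 21, 22] -> counters=[1,2,1,4,0,2,0,1,2,0,1,1,2,2,2,1,0,3,1,1,0,4,2,2,1]
Step 10: insert w at [8, 12, 13, 17] -> counters=[1,2,1,4,0,2,0,1,3,0,1,1,3,3,2,1,0,4,1,1,0,4,2,2,1]
Step 11: insert k at [8, 11, 12, 14] -> counters=[1,2,1,4,0,2,0,1,4,0,1,2,4,3,3,1,0,4,1,1,0,4,2,2,1]
Step 12: insert xxh at [2, 3, 15, 23] -> counters=[1,2,2,5,0,2,0,1,4,0,1,2,4,3,3,2,0,4,1,1,0,4,2,3,1]
Step 13: insert bu at [17, 18, 21, 24] -> counters=[1,2,2,5,0,2,0,1,4,0,1,2,4,3,3,2,0,5,2,1,0,5,2,3,2]
Step 14: insert p at [1, 3, 10, 17] -> counters=[1,3,2,6,0,2,0,1,4,0,2,2,4,3,3,2,0,6,2,1,0,5,2,3,2]
Step 15: delete g at [3, 5, 21, 22] -> counters=[1,3,2,5,0,1,0,1,4,0,2,2,4,3,3,2,0,6,2,1,0,4,1,3,2]
Step 16: delete k at [8, 11, 12, 14] -> counters=[1,3,2,5,0,1,0,1,3,0,2,1,3,3,2,2,0,6,2,1,0,4,1,3,2]
Step 17: insert k at [8, 11, 12, 14] -> counters=[1,3,2,5,0,1,0,1,4,0,2,2,4,3,3,2,0,6,2,1,0,4,1,3,2]
Step 18: insert k at [8, 11, 12, 14] -> counters=[1,3,2,5,0,1,0,1,5,0,2,3,5,3,4,2,0,6,2,1,0,4,1,3,2]
Final counters=[1,3,2,5,0,1,0,1,5,0,2,3,5,3,4,2,0,6,2,1,0,4,1,3,2] -> 20 nonzero

Answer: 20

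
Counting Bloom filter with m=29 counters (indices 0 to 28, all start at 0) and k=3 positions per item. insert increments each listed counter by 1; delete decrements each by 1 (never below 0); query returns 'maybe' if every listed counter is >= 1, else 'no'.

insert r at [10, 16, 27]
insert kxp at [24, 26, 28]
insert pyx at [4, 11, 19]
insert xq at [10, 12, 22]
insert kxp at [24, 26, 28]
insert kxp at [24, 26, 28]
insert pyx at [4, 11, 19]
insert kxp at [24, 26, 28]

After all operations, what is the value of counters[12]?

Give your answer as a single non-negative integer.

Answer: 1

Derivation:
Step 1: insert r at [10, 16, 27] -> counters=[0,0,0,0,0,0,0,0,0,0,1,0,0,0,0,0,1,0,0,0,0,0,0,0,0,0,0,1,0]
Step 2: insert kxp at [24, 26, 28] -> counters=[0,0,0,0,0,0,0,0,0,0,1,0,0,0,0,0,1,0,0,0,0,0,0,0,1,0,1,1,1]
Step 3: insert pyx at [4, 11, 19] -> counters=[0,0,0,0,1,0,0,0,0,0,1,1,0,0,0,0,1,0,0,1,0,0,0,0,1,0,1,1,1]
Step 4: insert xq at [10, 12, 22] -> counters=[0,0,0,0,1,0,0,0,0,0,2,1,1,0,0,0,1,0,0,1,0,0,1,0,1,0,1,1,1]
Step 5: insert kxp at [24, 26, 28] -> counters=[0,0,0,0,1,0,0,0,0,0,2,1,1,0,0,0,1,0,0,1,0,0,1,0,2,0,2,1,2]
Step 6: insert kxp at [24, 26, 28] -> counters=[0,0,0,0,1,0,0,0,0,0,2,1,1,0,0,0,1,0,0,1,0,0,1,0,3,0,3,1,3]
Step 7: insert pyx at [4, 11, 19] -> counters=[0,0,0,0,2,0,0,0,0,0,2,2,1,0,0,0,1,0,0,2,0,0,1,0,3,0,3,1,3]
Step 8: insert kxp at [24, 26, 28] -> counters=[0,0,0,0,2,0,0,0,0,0,2,2,1,0,0,0,1,0,0,2,0,0,1,0,4,0,4,1,4]
Final counters=[0,0,0,0,2,0,0,0,0,0,2,2,1,0,0,0,1,0,0,2,0,0,1,0,4,0,4,1,4] -> counters[12]=1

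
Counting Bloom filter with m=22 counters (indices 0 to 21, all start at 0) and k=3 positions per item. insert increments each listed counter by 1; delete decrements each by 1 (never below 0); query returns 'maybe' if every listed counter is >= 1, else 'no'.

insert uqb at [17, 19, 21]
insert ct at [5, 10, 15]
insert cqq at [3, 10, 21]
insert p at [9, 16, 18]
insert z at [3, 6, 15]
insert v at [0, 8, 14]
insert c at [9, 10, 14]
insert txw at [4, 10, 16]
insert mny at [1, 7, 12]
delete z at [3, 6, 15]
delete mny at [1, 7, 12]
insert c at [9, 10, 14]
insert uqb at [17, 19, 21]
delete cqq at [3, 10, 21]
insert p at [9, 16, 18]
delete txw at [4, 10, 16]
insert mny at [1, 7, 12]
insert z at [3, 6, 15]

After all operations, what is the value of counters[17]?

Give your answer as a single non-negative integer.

Step 1: insert uqb at [17, 19, 21] -> counters=[0,0,0,0,0,0,0,0,0,0,0,0,0,0,0,0,0,1,0,1,0,1]
Step 2: insert ct at [5, 10, 15] -> counters=[0,0,0,0,0,1,0,0,0,0,1,0,0,0,0,1,0,1,0,1,0,1]
Step 3: insert cqq at [3, 10, 21] -> counters=[0,0,0,1,0,1,0,0,0,0,2,0,0,0,0,1,0,1,0,1,0,2]
Step 4: insert p at [9, 16, 18] -> counters=[0,0,0,1,0,1,0,0,0,1,2,0,0,0,0,1,1,1,1,1,0,2]
Step 5: insert z at [3, 6, 15] -> counters=[0,0,0,2,0,1,1,0,0,1,2,0,0,0,0,2,1,1,1,1,0,2]
Step 6: insert v at [0, 8, 14] -> counters=[1,0,0,2,0,1,1,0,1,1,2,0,0,0,1,2,1,1,1,1,0,2]
Step 7: insert c at [9, 10, 14] -> counters=[1,0,0,2,0,1,1,0,1,2,3,0,0,0,2,2,1,1,1,1,0,2]
Step 8: insert txw at [4, 10, 16] -> counters=[1,0,0,2,1,1,1,0,1,2,4,0,0,0,2,2,2,1,1,1,0,2]
Step 9: insert mny at [1, 7, 12] -> counters=[1,1,0,2,1,1,1,1,1,2,4,0,1,0,2,2,2,1,1,1,0,2]
Step 10: delete z at [3, 6, 15] -> counters=[1,1,0,1,1,1,0,1,1,2,4,0,1,0,2,1,2,1,1,1,0,2]
Step 11: delete mny at [1, 7, 12] -> counters=[1,0,0,1,1,1,0,0,1,2,4,0,0,0,2,1,2,1,1,1,0,2]
Step 12: insert c at [9, 10, 14] -> counters=[1,0,0,1,1,1,0,0,1,3,5,0,0,0,3,1,2,1,1,1,0,2]
Step 13: insert uqb at [17, 19, 21] -> counters=[1,0,0,1,1,1,0,0,1,3,5,0,0,0,3,1,2,2,1,2,0,3]
Step 14: delete cqq at [3, 10, 21] -> counters=[1,0,0,0,1,1,0,0,1,3,4,0,0,0,3,1,2,2,1,2,0,2]
Step 15: insert p at [9, 16, 18] -> counters=[1,0,0,0,1,1,0,0,1,4,4,0,0,0,3,1,3,2,2,2,0,2]
Step 16: delete txw at [4, 10, 16] -> counters=[1,0,0,0,0,1,0,0,1,4,3,0,0,0,3,1,2,2,2,2,0,2]
Step 17: insert mny at [1, 7, 12] -> counters=[1,1,0,0,0,1,0,1,1,4,3,0,1,0,3,1,2,2,2,2,0,2]
Step 18: insert z at [3, 6, 15] -> counters=[1,1,0,1,0,1,1,1,1,4,3,0,1,0,3,2,2,2,2,2,0,2]
Final counters=[1,1,0,1,0,1,1,1,1,4,3,0,1,0,3,2,2,2,2,2,0,2] -> counters[17]=2

Answer: 2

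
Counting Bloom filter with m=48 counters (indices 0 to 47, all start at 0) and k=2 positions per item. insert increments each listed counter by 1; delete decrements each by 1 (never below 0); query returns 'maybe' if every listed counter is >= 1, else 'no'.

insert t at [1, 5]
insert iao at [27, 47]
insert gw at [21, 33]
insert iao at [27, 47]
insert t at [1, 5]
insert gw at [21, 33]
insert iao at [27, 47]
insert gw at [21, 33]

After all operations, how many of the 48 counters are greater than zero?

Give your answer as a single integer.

Answer: 6

Derivation:
Step 1: insert t at [1, 5] -> counters=[0,1,0,0,0,1,0,0,0,0,0,0,0,0,0,0,0,0,0,0,0,0,0,0,0,0,0,0,0,0,0,0,0,0,0,0,0,0,0,0,0,0,0,0,0,0,0,0]
Step 2: insert iao at [27, 47] -> counters=[0,1,0,0,0,1,0,0,0,0,0,0,0,0,0,0,0,0,0,0,0,0,0,0,0,0,0,1,0,0,0,0,0,0,0,0,0,0,0,0,0,0,0,0,0,0,0,1]
Step 3: insert gw at [21, 33] -> counters=[0,1,0,0,0,1,0,0,0,0,0,0,0,0,0,0,0,0,0,0,0,1,0,0,0,0,0,1,0,0,0,0,0,1,0,0,0,0,0,0,0,0,0,0,0,0,0,1]
Step 4: insert iao at [27, 47] -> counters=[0,1,0,0,0,1,0,0,0,0,0,0,0,0,0,0,0,0,0,0,0,1,0,0,0,0,0,2,0,0,0,0,0,1,0,0,0,0,0,0,0,0,0,0,0,0,0,2]
Step 5: insert t at [1, 5] -> counters=[0,2,0,0,0,2,0,0,0,0,0,0,0,0,0,0,0,0,0,0,0,1,0,0,0,0,0,2,0,0,0,0,0,1,0,0,0,0,0,0,0,0,0,0,0,0,0,2]
Step 6: insert gw at [21, 33] -> counters=[0,2,0,0,0,2,0,0,0,0,0,0,0,0,0,0,0,0,0,0,0,2,0,0,0,0,0,2,0,0,0,0,0,2,0,0,0,0,0,0,0,0,0,0,0,0,0,2]
Step 7: insert iao at [27, 47] -> counters=[0,2,0,0,0,2,0,0,0,0,0,0,0,0,0,0,0,0,0,0,0,2,0,0,0,0,0,3,0,0,0,0,0,2,0,0,0,0,0,0,0,0,0,0,0,0,0,3]
Step 8: insert gw at [21, 33] -> counters=[0,2,0,0,0,2,0,0,0,0,0,0,0,0,0,0,0,0,0,0,0,3,0,0,0,0,0,3,0,0,0,0,0,3,0,0,0,0,0,0,0,0,0,0,0,0,0,3]
Final counters=[0,2,0,0,0,2,0,0,0,0,0,0,0,0,0,0,0,0,0,0,0,3,0,0,0,0,0,3,0,0,0,0,0,3,0,0,0,0,0,0,0,0,0,0,0,0,0,3] -> 6 nonzero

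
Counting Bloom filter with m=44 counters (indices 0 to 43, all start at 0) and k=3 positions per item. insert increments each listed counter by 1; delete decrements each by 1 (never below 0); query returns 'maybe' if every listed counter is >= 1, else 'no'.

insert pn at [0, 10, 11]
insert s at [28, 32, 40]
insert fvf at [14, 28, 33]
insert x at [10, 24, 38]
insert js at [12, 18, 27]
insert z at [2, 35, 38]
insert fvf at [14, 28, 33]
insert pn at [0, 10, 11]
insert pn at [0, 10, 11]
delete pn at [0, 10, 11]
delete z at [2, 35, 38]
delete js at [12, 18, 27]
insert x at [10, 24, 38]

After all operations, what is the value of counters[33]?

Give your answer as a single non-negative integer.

Step 1: insert pn at [0, 10, 11] -> counters=[1,0,0,0,0,0,0,0,0,0,1,1,0,0,0,0,0,0,0,0,0,0,0,0,0,0,0,0,0,0,0,0,0,0,0,0,0,0,0,0,0,0,0,0]
Step 2: insert s at [28, 32, 40] -> counters=[1,0,0,0,0,0,0,0,0,0,1,1,0,0,0,0,0,0,0,0,0,0,0,0,0,0,0,0,1,0,0,0,1,0,0,0,0,0,0,0,1,0,0,0]
Step 3: insert fvf at [14, 28, 33] -> counters=[1,0,0,0,0,0,0,0,0,0,1,1,0,0,1,0,0,0,0,0,0,0,0,0,0,0,0,0,2,0,0,0,1,1,0,0,0,0,0,0,1,0,0,0]
Step 4: insert x at [10, 24, 38] -> counters=[1,0,0,0,0,0,0,0,0,0,2,1,0,0,1,0,0,0,0,0,0,0,0,0,1,0,0,0,2,0,0,0,1,1,0,0,0,0,1,0,1,0,0,0]
Step 5: insert js at [12, 18, 27] -> counters=[1,0,0,0,0,0,0,0,0,0,2,1,1,0,1,0,0,0,1,0,0,0,0,0,1,0,0,1,2,0,0,0,1,1,0,0,0,0,1,0,1,0,0,0]
Step 6: insert z at [2, 35, 38] -> counters=[1,0,1,0,0,0,0,0,0,0,2,1,1,0,1,0,0,0,1,0,0,0,0,0,1,0,0,1,2,0,0,0,1,1,0,1,0,0,2,0,1,0,0,0]
Step 7: insert fvf at [14, 28, 33] -> counters=[1,0,1,0,0,0,0,0,0,0,2,1,1,0,2,0,0,0,1,0,0,0,0,0,1,0,0,1,3,0,0,0,1,2,0,1,0,0,2,0,1,0,0,0]
Step 8: insert pn at [0, 10, 11] -> counters=[2,0,1,0,0,0,0,0,0,0,3,2,1,0,2,0,0,0,1,0,0,0,0,0,1,0,0,1,3,0,0,0,1,2,0,1,0,0,2,0,1,0,0,0]
Step 9: insert pn at [0, 10, 11] -> counters=[3,0,1,0,0,0,0,0,0,0,4,3,1,0,2,0,0,0,1,0,0,0,0,0,1,0,0,1,3,0,0,0,1,2,0,1,0,0,2,0,1,0,0,0]
Step 10: delete pn at [0, 10, 11] -> counters=[2,0,1,0,0,0,0,0,0,0,3,2,1,0,2,0,0,0,1,0,0,0,0,0,1,0,0,1,3,0,0,0,1,2,0,1,0,0,2,0,1,0,0,0]
Step 11: delete z at [2, 35, 38] -> counters=[2,0,0,0,0,0,0,0,0,0,3,2,1,0,2,0,0,0,1,0,0,0,0,0,1,0,0,1,3,0,0,0,1,2,0,0,0,0,1,0,1,0,0,0]
Step 12: delete js at [12, 18, 27] -> counters=[2,0,0,0,0,0,0,0,0,0,3,2,0,0,2,0,0,0,0,0,0,0,0,0,1,0,0,0,3,0,0,0,1,2,0,0,0,0,1,0,1,0,0,0]
Step 13: insert x at [10, 24, 38] -> counters=[2,0,0,0,0,0,0,0,0,0,4,2,0,0,2,0,0,0,0,0,0,0,0,0,2,0,0,0,3,0,0,0,1,2,0,0,0,0,2,0,1,0,0,0]
Final counters=[2,0,0,0,0,0,0,0,0,0,4,2,0,0,2,0,0,0,0,0,0,0,0,0,2,0,0,0,3,0,0,0,1,2,0,0,0,0,2,0,1,0,0,0] -> counters[33]=2

Answer: 2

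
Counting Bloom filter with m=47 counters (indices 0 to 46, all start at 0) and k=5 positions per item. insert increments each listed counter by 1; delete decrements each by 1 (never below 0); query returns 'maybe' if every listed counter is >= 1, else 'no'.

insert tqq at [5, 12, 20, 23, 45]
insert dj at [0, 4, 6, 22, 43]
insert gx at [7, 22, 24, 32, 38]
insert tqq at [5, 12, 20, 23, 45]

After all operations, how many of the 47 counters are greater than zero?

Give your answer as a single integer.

Step 1: insert tqq at [5, 12, 20, 23, 45] -> counters=[0,0,0,0,0,1,0,0,0,0,0,0,1,0,0,0,0,0,0,0,1,0,0,1,0,0,0,0,0,0,0,0,0,0,0,0,0,0,0,0,0,0,0,0,0,1,0]
Step 2: insert dj at [0, 4, 6, 22, 43] -> counters=[1,0,0,0,1,1,1,0,0,0,0,0,1,0,0,0,0,0,0,0,1,0,1,1,0,0,0,0,0,0,0,0,0,0,0,0,0,0,0,0,0,0,0,1,0,1,0]
Step 3: insert gx at [7, 22, 24, 32, 38] -> counters=[1,0,0,0,1,1,1,1,0,0,0,0,1,0,0,0,0,0,0,0,1,0,2,1,1,0,0,0,0,0,0,0,1,0,0,0,0,0,1,0,0,0,0,1,0,1,0]
Step 4: insert tqq at [5, 12, 20, 23, 45] -> counters=[1,0,0,0,1,2,1,1,0,0,0,0,2,0,0,0,0,0,0,0,2,0,2,2,1,0,0,0,0,0,0,0,1,0,0,0,0,0,1,0,0,0,0,1,0,2,0]
Final counters=[1,0,0,0,1,2,1,1,0,0,0,0,2,0,0,0,0,0,0,0,2,0,2,2,1,0,0,0,0,0,0,0,1,0,0,0,0,0,1,0,0,0,0,1,0,2,0] -> 14 nonzero

Answer: 14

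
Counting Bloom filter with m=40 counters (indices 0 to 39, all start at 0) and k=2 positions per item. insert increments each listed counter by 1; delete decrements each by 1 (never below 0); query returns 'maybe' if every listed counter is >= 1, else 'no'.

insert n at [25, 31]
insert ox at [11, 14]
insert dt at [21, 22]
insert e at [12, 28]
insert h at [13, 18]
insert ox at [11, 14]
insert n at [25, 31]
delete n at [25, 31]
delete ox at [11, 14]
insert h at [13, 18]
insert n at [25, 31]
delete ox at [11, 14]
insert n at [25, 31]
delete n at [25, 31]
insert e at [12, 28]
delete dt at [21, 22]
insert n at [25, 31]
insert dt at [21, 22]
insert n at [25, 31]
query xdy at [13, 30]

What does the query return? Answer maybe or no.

Step 1: insert n at [25, 31] -> counters=[0,0,0,0,0,0,0,0,0,0,0,0,0,0,0,0,0,0,0,0,0,0,0,0,0,1,0,0,0,0,0,1,0,0,0,0,0,0,0,0]
Step 2: insert ox at [11, 14] -> counters=[0,0,0,0,0,0,0,0,0,0,0,1,0,0,1,0,0,0,0,0,0,0,0,0,0,1,0,0,0,0,0,1,0,0,0,0,0,0,0,0]
Step 3: insert dt at [21, 22] -> counters=[0,0,0,0,0,0,0,0,0,0,0,1,0,0,1,0,0,0,0,0,0,1,1,0,0,1,0,0,0,0,0,1,0,0,0,0,0,0,0,0]
Step 4: insert e at [12, 28] -> counters=[0,0,0,0,0,0,0,0,0,0,0,1,1,0,1,0,0,0,0,0,0,1,1,0,0,1,0,0,1,0,0,1,0,0,0,0,0,0,0,0]
Step 5: insert h at [13, 18] -> counters=[0,0,0,0,0,0,0,0,0,0,0,1,1,1,1,0,0,0,1,0,0,1,1,0,0,1,0,0,1,0,0,1,0,0,0,0,0,0,0,0]
Step 6: insert ox at [11, 14] -> counters=[0,0,0,0,0,0,0,0,0,0,0,2,1,1,2,0,0,0,1,0,0,1,1,0,0,1,0,0,1,0,0,1,0,0,0,0,0,0,0,0]
Step 7: insert n at [25, 31] -> counters=[0,0,0,0,0,0,0,0,0,0,0,2,1,1,2,0,0,0,1,0,0,1,1,0,0,2,0,0,1,0,0,2,0,0,0,0,0,0,0,0]
Step 8: delete n at [25, 31] -> counters=[0,0,0,0,0,0,0,0,0,0,0,2,1,1,2,0,0,0,1,0,0,1,1,0,0,1,0,0,1,0,0,1,0,0,0,0,0,0,0,0]
Step 9: delete ox at [11, 14] -> counters=[0,0,0,0,0,0,0,0,0,0,0,1,1,1,1,0,0,0,1,0,0,1,1,0,0,1,0,0,1,0,0,1,0,0,0,0,0,0,0,0]
Step 10: insert h at [13, 18] -> counters=[0,0,0,0,0,0,0,0,0,0,0,1,1,2,1,0,0,0,2,0,0,1,1,0,0,1,0,0,1,0,0,1,0,0,0,0,0,0,0,0]
Step 11: insert n at [25, 31] -> counters=[0,0,0,0,0,0,0,0,0,0,0,1,1,2,1,0,0,0,2,0,0,1,1,0,0,2,0,0,1,0,0,2,0,0,0,0,0,0,0,0]
Step 12: delete ox at [11, 14] -> counters=[0,0,0,0,0,0,0,0,0,0,0,0,1,2,0,0,0,0,2,0,0,1,1,0,0,2,0,0,1,0,0,2,0,0,0,0,0,0,0,0]
Step 13: insert n at [25, 31] -> counters=[0,0,0,0,0,0,0,0,0,0,0,0,1,2,0,0,0,0,2,0,0,1,1,0,0,3,0,0,1,0,0,3,0,0,0,0,0,0,0,0]
Step 14: delete n at [25, 31] -> counters=[0,0,0,0,0,0,0,0,0,0,0,0,1,2,0,0,0,0,2,0,0,1,1,0,0,2,0,0,1,0,0,2,0,0,0,0,0,0,0,0]
Step 15: insert e at [12, 28] -> counters=[0,0,0,0,0,0,0,0,0,0,0,0,2,2,0,0,0,0,2,0,0,1,1,0,0,2,0,0,2,0,0,2,0,0,0,0,0,0,0,0]
Step 16: delete dt at [21, 22] -> counters=[0,0,0,0,0,0,0,0,0,0,0,0,2,2,0,0,0,0,2,0,0,0,0,0,0,2,0,0,2,0,0,2,0,0,0,0,0,0,0,0]
Step 17: insert n at [25, 31] -> counters=[0,0,0,0,0,0,0,0,0,0,0,0,2,2,0,0,0,0,2,0,0,0,0,0,0,3,0,0,2,0,0,3,0,0,0,0,0,0,0,0]
Step 18: insert dt at [21, 22] -> counters=[0,0,0,0,0,0,0,0,0,0,0,0,2,2,0,0,0,0,2,0,0,1,1,0,0,3,0,0,2,0,0,3,0,0,0,0,0,0,0,0]
Step 19: insert n at [25, 31] -> counters=[0,0,0,0,0,0,0,0,0,0,0,0,2,2,0,0,0,0,2,0,0,1,1,0,0,4,0,0,2,0,0,4,0,0,0,0,0,0,0,0]
Query xdy: check counters[13]=2 counters[30]=0 -> no

Answer: no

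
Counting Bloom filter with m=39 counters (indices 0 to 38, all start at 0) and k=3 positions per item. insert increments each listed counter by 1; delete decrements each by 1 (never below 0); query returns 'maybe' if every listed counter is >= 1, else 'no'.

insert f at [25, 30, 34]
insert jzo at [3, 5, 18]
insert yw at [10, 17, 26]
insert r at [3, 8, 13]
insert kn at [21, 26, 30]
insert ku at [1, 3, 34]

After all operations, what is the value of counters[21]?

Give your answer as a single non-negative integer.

Step 1: insert f at [25, 30, 34] -> counters=[0,0,0,0,0,0,0,0,0,0,0,0,0,0,0,0,0,0,0,0,0,0,0,0,0,1,0,0,0,0,1,0,0,0,1,0,0,0,0]
Step 2: insert jzo at [3, 5, 18] -> counters=[0,0,0,1,0,1,0,0,0,0,0,0,0,0,0,0,0,0,1,0,0,0,0,0,0,1,0,0,0,0,1,0,0,0,1,0,0,0,0]
Step 3: insert yw at [10, 17, 26] -> counters=[0,0,0,1,0,1,0,0,0,0,1,0,0,0,0,0,0,1,1,0,0,0,0,0,0,1,1,0,0,0,1,0,0,0,1,0,0,0,0]
Step 4: insert r at [3, 8, 13] -> counters=[0,0,0,2,0,1,0,0,1,0,1,0,0,1,0,0,0,1,1,0,0,0,0,0,0,1,1,0,0,0,1,0,0,0,1,0,0,0,0]
Step 5: insert kn at [21, 26, 30] -> counters=[0,0,0,2,0,1,0,0,1,0,1,0,0,1,0,0,0,1,1,0,0,1,0,0,0,1,2,0,0,0,2,0,0,0,1,0,0,0,0]
Step 6: insert ku at [1, 3, 34] -> counters=[0,1,0,3,0,1,0,0,1,0,1,0,0,1,0,0,0,1,1,0,0,1,0,0,0,1,2,0,0,0,2,0,0,0,2,0,0,0,0]
Final counters=[0,1,0,3,0,1,0,0,1,0,1,0,0,1,0,0,0,1,1,0,0,1,0,0,0,1,2,0,0,0,2,0,0,0,2,0,0,0,0] -> counters[21]=1

Answer: 1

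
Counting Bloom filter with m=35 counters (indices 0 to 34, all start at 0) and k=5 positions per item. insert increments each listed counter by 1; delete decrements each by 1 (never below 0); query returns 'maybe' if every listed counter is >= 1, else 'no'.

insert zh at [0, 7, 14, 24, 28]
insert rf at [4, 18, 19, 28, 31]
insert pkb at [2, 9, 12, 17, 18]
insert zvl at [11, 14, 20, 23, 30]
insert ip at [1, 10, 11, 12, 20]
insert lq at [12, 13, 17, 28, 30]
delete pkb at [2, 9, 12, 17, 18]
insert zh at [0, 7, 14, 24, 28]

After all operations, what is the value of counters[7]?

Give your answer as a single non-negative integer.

Answer: 2

Derivation:
Step 1: insert zh at [0, 7, 14, 24, 28] -> counters=[1,0,0,0,0,0,0,1,0,0,0,0,0,0,1,0,0,0,0,0,0,0,0,0,1,0,0,0,1,0,0,0,0,0,0]
Step 2: insert rf at [4, 18, 19, 28, 31] -> counters=[1,0,0,0,1,0,0,1,0,0,0,0,0,0,1,0,0,0,1,1,0,0,0,0,1,0,0,0,2,0,0,1,0,0,0]
Step 3: insert pkb at [2, 9, 12, 17, 18] -> counters=[1,0,1,0,1,0,0,1,0,1,0,0,1,0,1,0,0,1,2,1,0,0,0,0,1,0,0,0,2,0,0,1,0,0,0]
Step 4: insert zvl at [11, 14, 20, 23, 30] -> counters=[1,0,1,0,1,0,0,1,0,1,0,1,1,0,2,0,0,1,2,1,1,0,0,1,1,0,0,0,2,0,1,1,0,0,0]
Step 5: insert ip at [1, 10, 11, 12, 20] -> counters=[1,1,1,0,1,0,0,1,0,1,1,2,2,0,2,0,0,1,2,1,2,0,0,1,1,0,0,0,2,0,1,1,0,0,0]
Step 6: insert lq at [12, 13, 17, 28, 30] -> counters=[1,1,1,0,1,0,0,1,0,1,1,2,3,1,2,0,0,2,2,1,2,0,0,1,1,0,0,0,3,0,2,1,0,0,0]
Step 7: delete pkb at [2, 9, 12, 17, 18] -> counters=[1,1,0,0,1,0,0,1,0,0,1,2,2,1,2,0,0,1,1,1,2,0,0,1,1,0,0,0,3,0,2,1,0,0,0]
Step 8: insert zh at [0, 7, 14, 24, 28] -> counters=[2,1,0,0,1,0,0,2,0,0,1,2,2,1,3,0,0,1,1,1,2,0,0,1,2,0,0,0,4,0,2,1,0,0,0]
Final counters=[2,1,0,0,1,0,0,2,0,0,1,2,2,1,3,0,0,1,1,1,2,0,0,1,2,0,0,0,4,0,2,1,0,0,0] -> counters[7]=2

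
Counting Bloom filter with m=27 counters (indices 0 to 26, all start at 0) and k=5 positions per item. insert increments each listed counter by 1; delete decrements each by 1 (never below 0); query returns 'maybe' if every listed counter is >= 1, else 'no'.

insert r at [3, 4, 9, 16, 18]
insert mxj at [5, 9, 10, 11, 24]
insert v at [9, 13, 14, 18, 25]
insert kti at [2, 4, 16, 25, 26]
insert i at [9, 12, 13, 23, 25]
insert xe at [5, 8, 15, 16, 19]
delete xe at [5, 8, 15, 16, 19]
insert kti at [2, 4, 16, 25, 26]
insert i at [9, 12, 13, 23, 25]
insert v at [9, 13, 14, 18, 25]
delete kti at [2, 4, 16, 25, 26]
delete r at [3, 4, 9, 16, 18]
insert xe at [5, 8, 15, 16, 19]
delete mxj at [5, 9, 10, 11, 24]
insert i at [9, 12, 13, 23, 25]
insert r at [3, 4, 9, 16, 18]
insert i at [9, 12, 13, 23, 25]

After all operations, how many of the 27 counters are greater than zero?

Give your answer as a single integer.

Answer: 16

Derivation:
Step 1: insert r at [3, 4, 9, 16, 18] -> counters=[0,0,0,1,1,0,0,0,0,1,0,0,0,0,0,0,1,0,1,0,0,0,0,0,0,0,0]
Step 2: insert mxj at [5, 9, 10, 11, 24] -> counters=[0,0,0,1,1,1,0,0,0,2,1,1,0,0,0,0,1,0,1,0,0,0,0,0,1,0,0]
Step 3: insert v at [9, 13, 14, 18, 25] -> counters=[0,0,0,1,1,1,0,0,0,3,1,1,0,1,1,0,1,0,2,0,0,0,0,0,1,1,0]
Step 4: insert kti at [2, 4, 16, 25, 26] -> counters=[0,0,1,1,2,1,0,0,0,3,1,1,0,1,1,0,2,0,2,0,0,0,0,0,1,2,1]
Step 5: insert i at [9, 12, 13, 23, 25] -> counters=[0,0,1,1,2,1,0,0,0,4,1,1,1,2,1,0,2,0,2,0,0,0,0,1,1,3,1]
Step 6: insert xe at [5, 8, 15, 16, 19] -> counters=[0,0,1,1,2,2,0,0,1,4,1,1,1,2,1,1,3,0,2,1,0,0,0,1,1,3,1]
Step 7: delete xe at [5, 8, 15, 16, 19] -> counters=[0,0,1,1,2,1,0,0,0,4,1,1,1,2,1,0,2,0,2,0,0,0,0,1,1,3,1]
Step 8: insert kti at [2, 4, 16, 25, 26] -> counters=[0,0,2,1,3,1,0,0,0,4,1,1,1,2,1,0,3,0,2,0,0,0,0,1,1,4,2]
Step 9: insert i at [9, 12, 13, 23, 25] -> counters=[0,0,2,1,3,1,0,0,0,5,1,1,2,3,1,0,3,0,2,0,0,0,0,2,1,5,2]
Step 10: insert v at [9, 13, 14, 18, 25] -> counters=[0,0,2,1,3,1,0,0,0,6,1,1,2,4,2,0,3,0,3,0,0,0,0,2,1,6,2]
Step 11: delete kti at [2, 4, 16, 25, 26] -> counters=[0,0,1,1,2,1,0,0,0,6,1,1,2,4,2,0,2,0,3,0,0,0,0,2,1,5,1]
Step 12: delete r at [3, 4, 9, 16, 18] -> counters=[0,0,1,0,1,1,0,0,0,5,1,1,2,4,2,0,1,0,2,0,0,0,0,2,1,5,1]
Step 13: insert xe at [5, 8, 15, 16, 19] -> counters=[0,0,1,0,1,2,0,0,1,5,1,1,2,4,2,1,2,0,2,1,0,0,0,2,1,5,1]
Step 14: delete mxj at [5, 9, 10, 11, 24] -> counters=[0,0,1,0,1,1,0,0,1,4,0,0,2,4,2,1,2,0,2,1,0,0,0,2,0,5,1]
Step 15: insert i at [9, 12, 13, 23, 25] -> counters=[0,0,1,0,1,1,0,0,1,5,0,0,3,5,2,1,2,0,2,1,0,0,0,3,0,6,1]
Step 16: insert r at [3, 4, 9, 16, 18] -> counters=[0,0,1,1,2,1,0,0,1,6,0,0,3,5,2,1,3,0,3,1,0,0,0,3,0,6,1]
Step 17: insert i at [9, 12, 13, 23, 25] -> counters=[0,0,1,1,2,1,0,0,1,7,0,0,4,6,2,1,3,0,3,1,0,0,0,4,0,7,1]
Final counters=[0,0,1,1,2,1,0,0,1,7,0,0,4,6,2,1,3,0,3,1,0,0,0,4,0,7,1] -> 16 nonzero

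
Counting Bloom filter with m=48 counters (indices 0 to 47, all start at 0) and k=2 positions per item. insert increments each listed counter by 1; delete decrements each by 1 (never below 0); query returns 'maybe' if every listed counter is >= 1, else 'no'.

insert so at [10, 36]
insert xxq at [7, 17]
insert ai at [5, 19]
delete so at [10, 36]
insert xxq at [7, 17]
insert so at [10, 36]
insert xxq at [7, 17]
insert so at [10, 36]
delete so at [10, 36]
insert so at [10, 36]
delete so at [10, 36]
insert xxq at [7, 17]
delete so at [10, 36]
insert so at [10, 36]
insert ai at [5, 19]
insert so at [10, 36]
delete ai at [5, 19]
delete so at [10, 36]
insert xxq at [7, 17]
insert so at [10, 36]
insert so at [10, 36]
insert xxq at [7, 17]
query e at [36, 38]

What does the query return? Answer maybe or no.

Step 1: insert so at [10, 36] -> counters=[0,0,0,0,0,0,0,0,0,0,1,0,0,0,0,0,0,0,0,0,0,0,0,0,0,0,0,0,0,0,0,0,0,0,0,0,1,0,0,0,0,0,0,0,0,0,0,0]
Step 2: insert xxq at [7, 17] -> counters=[0,0,0,0,0,0,0,1,0,0,1,0,0,0,0,0,0,1,0,0,0,0,0,0,0,0,0,0,0,0,0,0,0,0,0,0,1,0,0,0,0,0,0,0,0,0,0,0]
Step 3: insert ai at [5, 19] -> counters=[0,0,0,0,0,1,0,1,0,0,1,0,0,0,0,0,0,1,0,1,0,0,0,0,0,0,0,0,0,0,0,0,0,0,0,0,1,0,0,0,0,0,0,0,0,0,0,0]
Step 4: delete so at [10, 36] -> counters=[0,0,0,0,0,1,0,1,0,0,0,0,0,0,0,0,0,1,0,1,0,0,0,0,0,0,0,0,0,0,0,0,0,0,0,0,0,0,0,0,0,0,0,0,0,0,0,0]
Step 5: insert xxq at [7, 17] -> counters=[0,0,0,0,0,1,0,2,0,0,0,0,0,0,0,0,0,2,0,1,0,0,0,0,0,0,0,0,0,0,0,0,0,0,0,0,0,0,0,0,0,0,0,0,0,0,0,0]
Step 6: insert so at [10, 36] -> counters=[0,0,0,0,0,1,0,2,0,0,1,0,0,0,0,0,0,2,0,1,0,0,0,0,0,0,0,0,0,0,0,0,0,0,0,0,1,0,0,0,0,0,0,0,0,0,0,0]
Step 7: insert xxq at [7, 17] -> counters=[0,0,0,0,0,1,0,3,0,0,1,0,0,0,0,0,0,3,0,1,0,0,0,0,0,0,0,0,0,0,0,0,0,0,0,0,1,0,0,0,0,0,0,0,0,0,0,0]
Step 8: insert so at [10, 36] -> counters=[0,0,0,0,0,1,0,3,0,0,2,0,0,0,0,0,0,3,0,1,0,0,0,0,0,0,0,0,0,0,0,0,0,0,0,0,2,0,0,0,0,0,0,0,0,0,0,0]
Step 9: delete so at [10, 36] -> counters=[0,0,0,0,0,1,0,3,0,0,1,0,0,0,0,0,0,3,0,1,0,0,0,0,0,0,0,0,0,0,0,0,0,0,0,0,1,0,0,0,0,0,0,0,0,0,0,0]
Step 10: insert so at [10, 36] -> counters=[0,0,0,0,0,1,0,3,0,0,2,0,0,0,0,0,0,3,0,1,0,0,0,0,0,0,0,0,0,0,0,0,0,0,0,0,2,0,0,0,0,0,0,0,0,0,0,0]
Step 11: delete so at [10, 36] -> counters=[0,0,0,0,0,1,0,3,0,0,1,0,0,0,0,0,0,3,0,1,0,0,0,0,0,0,0,0,0,0,0,0,0,0,0,0,1,0,0,0,0,0,0,0,0,0,0,0]
Step 12: insert xxq at [7, 17] -> counters=[0,0,0,0,0,1,0,4,0,0,1,0,0,0,0,0,0,4,0,1,0,0,0,0,0,0,0,0,0,0,0,0,0,0,0,0,1,0,0,0,0,0,0,0,0,0,0,0]
Step 13: delete so at [10, 36] -> counters=[0,0,0,0,0,1,0,4,0,0,0,0,0,0,0,0,0,4,0,1,0,0,0,0,0,0,0,0,0,0,0,0,0,0,0,0,0,0,0,0,0,0,0,0,0,0,0,0]
Step 14: insert so at [10, 36] -> counters=[0,0,0,0,0,1,0,4,0,0,1,0,0,0,0,0,0,4,0,1,0,0,0,0,0,0,0,0,0,0,0,0,0,0,0,0,1,0,0,0,0,0,0,0,0,0,0,0]
Step 15: insert ai at [5, 19] -> counters=[0,0,0,0,0,2,0,4,0,0,1,0,0,0,0,0,0,4,0,2,0,0,0,0,0,0,0,0,0,0,0,0,0,0,0,0,1,0,0,0,0,0,0,0,0,0,0,0]
Step 16: insert so at [10, 36] -> counters=[0,0,0,0,0,2,0,4,0,0,2,0,0,0,0,0,0,4,0,2,0,0,0,0,0,0,0,0,0,0,0,0,0,0,0,0,2,0,0,0,0,0,0,0,0,0,0,0]
Step 17: delete ai at [5, 19] -> counters=[0,0,0,0,0,1,0,4,0,0,2,0,0,0,0,0,0,4,0,1,0,0,0,0,0,0,0,0,0,0,0,0,0,0,0,0,2,0,0,0,0,0,0,0,0,0,0,0]
Step 18: delete so at [10, 36] -> counters=[0,0,0,0,0,1,0,4,0,0,1,0,0,0,0,0,0,4,0,1,0,0,0,0,0,0,0,0,0,0,0,0,0,0,0,0,1,0,0,0,0,0,0,0,0,0,0,0]
Step 19: insert xxq at [7, 17] -> counters=[0,0,0,0,0,1,0,5,0,0,1,0,0,0,0,0,0,5,0,1,0,0,0,0,0,0,0,0,0,0,0,0,0,0,0,0,1,0,0,0,0,0,0,0,0,0,0,0]
Step 20: insert so at [10, 36] -> counters=[0,0,0,0,0,1,0,5,0,0,2,0,0,0,0,0,0,5,0,1,0,0,0,0,0,0,0,0,0,0,0,0,0,0,0,0,2,0,0,0,0,0,0,0,0,0,0,0]
Step 21: insert so at [10, 36] -> counters=[0,0,0,0,0,1,0,5,0,0,3,0,0,0,0,0,0,5,0,1,0,0,0,0,0,0,0,0,0,0,0,0,0,0,0,0,3,0,0,0,0,0,0,0,0,0,0,0]
Step 22: insert xxq at [7, 17] -> counters=[0,0,0,0,0,1,0,6,0,0,3,0,0,0,0,0,0,6,0,1,0,0,0,0,0,0,0,0,0,0,0,0,0,0,0,0,3,0,0,0,0,0,0,0,0,0,0,0]
Query e: check counters[36]=3 counters[38]=0 -> no

Answer: no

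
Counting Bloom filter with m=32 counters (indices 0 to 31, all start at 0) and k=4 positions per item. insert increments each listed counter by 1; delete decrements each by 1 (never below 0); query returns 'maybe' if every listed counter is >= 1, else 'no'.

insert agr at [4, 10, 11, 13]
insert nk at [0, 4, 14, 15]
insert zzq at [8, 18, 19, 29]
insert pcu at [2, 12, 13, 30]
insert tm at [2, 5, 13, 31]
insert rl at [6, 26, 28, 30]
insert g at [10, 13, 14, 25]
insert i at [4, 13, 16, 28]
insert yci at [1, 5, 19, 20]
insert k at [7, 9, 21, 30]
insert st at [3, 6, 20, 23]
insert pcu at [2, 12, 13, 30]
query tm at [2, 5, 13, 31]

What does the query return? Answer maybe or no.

Step 1: insert agr at [4, 10, 11, 13] -> counters=[0,0,0,0,1,0,0,0,0,0,1,1,0,1,0,0,0,0,0,0,0,0,0,0,0,0,0,0,0,0,0,0]
Step 2: insert nk at [0, 4, 14, 15] -> counters=[1,0,0,0,2,0,0,0,0,0,1,1,0,1,1,1,0,0,0,0,0,0,0,0,0,0,0,0,0,0,0,0]
Step 3: insert zzq at [8, 18, 19, 29] -> counters=[1,0,0,0,2,0,0,0,1,0,1,1,0,1,1,1,0,0,1,1,0,0,0,0,0,0,0,0,0,1,0,0]
Step 4: insert pcu at [2, 12, 13, 30] -> counters=[1,0,1,0,2,0,0,0,1,0,1,1,1,2,1,1,0,0,1,1,0,0,0,0,0,0,0,0,0,1,1,0]
Step 5: insert tm at [2, 5, 13, 31] -> counters=[1,0,2,0,2,1,0,0,1,0,1,1,1,3,1,1,0,0,1,1,0,0,0,0,0,0,0,0,0,1,1,1]
Step 6: insert rl at [6, 26, 28, 30] -> counters=[1,0,2,0,2,1,1,0,1,0,1,1,1,3,1,1,0,0,1,1,0,0,0,0,0,0,1,0,1,1,2,1]
Step 7: insert g at [10, 13, 14, 25] -> counters=[1,0,2,0,2,1,1,0,1,0,2,1,1,4,2,1,0,0,1,1,0,0,0,0,0,1,1,0,1,1,2,1]
Step 8: insert i at [4, 13, 16, 28] -> counters=[1,0,2,0,3,1,1,0,1,0,2,1,1,5,2,1,1,0,1,1,0,0,0,0,0,1,1,0,2,1,2,1]
Step 9: insert yci at [1, 5, 19, 20] -> counters=[1,1,2,0,3,2,1,0,1,0,2,1,1,5,2,1,1,0,1,2,1,0,0,0,0,1,1,0,2,1,2,1]
Step 10: insert k at [7, 9, 21, 30] -> counters=[1,1,2,0,3,2,1,1,1,1,2,1,1,5,2,1,1,0,1,2,1,1,0,0,0,1,1,0,2,1,3,1]
Step 11: insert st at [3, 6, 20, 23] -> counters=[1,1,2,1,3,2,2,1,1,1,2,1,1,5,2,1,1,0,1,2,2,1,0,1,0,1,1,0,2,1,3,1]
Step 12: insert pcu at [2, 12, 13, 30] -> counters=[1,1,3,1,3,2,2,1,1,1,2,1,2,6,2,1,1,0,1,2,2,1,0,1,0,1,1,0,2,1,4,1]
Query tm: check counters[2]=3 counters[5]=2 counters[13]=6 counters[31]=1 -> maybe

Answer: maybe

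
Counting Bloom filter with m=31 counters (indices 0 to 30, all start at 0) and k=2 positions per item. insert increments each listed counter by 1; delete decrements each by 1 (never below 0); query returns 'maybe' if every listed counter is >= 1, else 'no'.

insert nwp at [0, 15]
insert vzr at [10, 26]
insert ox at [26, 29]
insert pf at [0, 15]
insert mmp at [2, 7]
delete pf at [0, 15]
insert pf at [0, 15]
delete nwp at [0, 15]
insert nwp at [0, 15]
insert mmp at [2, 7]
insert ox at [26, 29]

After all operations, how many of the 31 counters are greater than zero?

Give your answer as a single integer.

Step 1: insert nwp at [0, 15] -> counters=[1,0,0,0,0,0,0,0,0,0,0,0,0,0,0,1,0,0,0,0,0,0,0,0,0,0,0,0,0,0,0]
Step 2: insert vzr at [10, 26] -> counters=[1,0,0,0,0,0,0,0,0,0,1,0,0,0,0,1,0,0,0,0,0,0,0,0,0,0,1,0,0,0,0]
Step 3: insert ox at [26, 29] -> counters=[1,0,0,0,0,0,0,0,0,0,1,0,0,0,0,1,0,0,0,0,0,0,0,0,0,0,2,0,0,1,0]
Step 4: insert pf at [0, 15] -> counters=[2,0,0,0,0,0,0,0,0,0,1,0,0,0,0,2,0,0,0,0,0,0,0,0,0,0,2,0,0,1,0]
Step 5: insert mmp at [2, 7] -> counters=[2,0,1,0,0,0,0,1,0,0,1,0,0,0,0,2,0,0,0,0,0,0,0,0,0,0,2,0,0,1,0]
Step 6: delete pf at [0, 15] -> counters=[1,0,1,0,0,0,0,1,0,0,1,0,0,0,0,1,0,0,0,0,0,0,0,0,0,0,2,0,0,1,0]
Step 7: insert pf at [0, 15] -> counters=[2,0,1,0,0,0,0,1,0,0,1,0,0,0,0,2,0,0,0,0,0,0,0,0,0,0,2,0,0,1,0]
Step 8: delete nwp at [0, 15] -> counters=[1,0,1,0,0,0,0,1,0,0,1,0,0,0,0,1,0,0,0,0,0,0,0,0,0,0,2,0,0,1,0]
Step 9: insert nwp at [0, 15] -> counters=[2,0,1,0,0,0,0,1,0,0,1,0,0,0,0,2,0,0,0,0,0,0,0,0,0,0,2,0,0,1,0]
Step 10: insert mmp at [2, 7] -> counters=[2,0,2,0,0,0,0,2,0,0,1,0,0,0,0,2,0,0,0,0,0,0,0,0,0,0,2,0,0,1,0]
Step 11: insert ox at [26, 29] -> counters=[2,0,2,0,0,0,0,2,0,0,1,0,0,0,0,2,0,0,0,0,0,0,0,0,0,0,3,0,0,2,0]
Final counters=[2,0,2,0,0,0,0,2,0,0,1,0,0,0,0,2,0,0,0,0,0,0,0,0,0,0,3,0,0,2,0] -> 7 nonzero

Answer: 7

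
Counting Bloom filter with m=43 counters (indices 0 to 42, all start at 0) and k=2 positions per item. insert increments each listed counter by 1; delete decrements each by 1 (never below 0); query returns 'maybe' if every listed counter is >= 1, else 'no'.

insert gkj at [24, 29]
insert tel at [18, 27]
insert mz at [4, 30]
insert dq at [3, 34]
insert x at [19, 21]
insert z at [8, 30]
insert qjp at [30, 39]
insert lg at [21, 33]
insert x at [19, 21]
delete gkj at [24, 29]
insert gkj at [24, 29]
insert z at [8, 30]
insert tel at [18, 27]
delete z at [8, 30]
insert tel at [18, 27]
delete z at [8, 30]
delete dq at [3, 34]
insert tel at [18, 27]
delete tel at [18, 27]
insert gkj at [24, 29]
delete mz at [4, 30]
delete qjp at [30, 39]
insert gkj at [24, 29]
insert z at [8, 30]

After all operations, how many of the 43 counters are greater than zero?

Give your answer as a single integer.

Answer: 9

Derivation:
Step 1: insert gkj at [24, 29] -> counters=[0,0,0,0,0,0,0,0,0,0,0,0,0,0,0,0,0,0,0,0,0,0,0,0,1,0,0,0,0,1,0,0,0,0,0,0,0,0,0,0,0,0,0]
Step 2: insert tel at [18, 27] -> counters=[0,0,0,0,0,0,0,0,0,0,0,0,0,0,0,0,0,0,1,0,0,0,0,0,1,0,0,1,0,1,0,0,0,0,0,0,0,0,0,0,0,0,0]
Step 3: insert mz at [4, 30] -> counters=[0,0,0,0,1,0,0,0,0,0,0,0,0,0,0,0,0,0,1,0,0,0,0,0,1,0,0,1,0,1,1,0,0,0,0,0,0,0,0,0,0,0,0]
Step 4: insert dq at [3, 34] -> counters=[0,0,0,1,1,0,0,0,0,0,0,0,0,0,0,0,0,0,1,0,0,0,0,0,1,0,0,1,0,1,1,0,0,0,1,0,0,0,0,0,0,0,0]
Step 5: insert x at [19, 21] -> counters=[0,0,0,1,1,0,0,0,0,0,0,0,0,0,0,0,0,0,1,1,0,1,0,0,1,0,0,1,0,1,1,0,0,0,1,0,0,0,0,0,0,0,0]
Step 6: insert z at [8, 30] -> counters=[0,0,0,1,1,0,0,0,1,0,0,0,0,0,0,0,0,0,1,1,0,1,0,0,1,0,0,1,0,1,2,0,0,0,1,0,0,0,0,0,0,0,0]
Step 7: insert qjp at [30, 39] -> counters=[0,0,0,1,1,0,0,0,1,0,0,0,0,0,0,0,0,0,1,1,0,1,0,0,1,0,0,1,0,1,3,0,0,0,1,0,0,0,0,1,0,0,0]
Step 8: insert lg at [21, 33] -> counters=[0,0,0,1,1,0,0,0,1,0,0,0,0,0,0,0,0,0,1,1,0,2,0,0,1,0,0,1,0,1,3,0,0,1,1,0,0,0,0,1,0,0,0]
Step 9: insert x at [19, 21] -> counters=[0,0,0,1,1,0,0,0,1,0,0,0,0,0,0,0,0,0,1,2,0,3,0,0,1,0,0,1,0,1,3,0,0,1,1,0,0,0,0,1,0,0,0]
Step 10: delete gkj at [24, 29] -> counters=[0,0,0,1,1,0,0,0,1,0,0,0,0,0,0,0,0,0,1,2,0,3,0,0,0,0,0,1,0,0,3,0,0,1,1,0,0,0,0,1,0,0,0]
Step 11: insert gkj at [24, 29] -> counters=[0,0,0,1,1,0,0,0,1,0,0,0,0,0,0,0,0,0,1,2,0,3,0,0,1,0,0,1,0,1,3,0,0,1,1,0,0,0,0,1,0,0,0]
Step 12: insert z at [8, 30] -> counters=[0,0,0,1,1,0,0,0,2,0,0,0,0,0,0,0,0,0,1,2,0,3,0,0,1,0,0,1,0,1,4,0,0,1,1,0,0,0,0,1,0,0,0]
Step 13: insert tel at [18, 27] -> counters=[0,0,0,1,1,0,0,0,2,0,0,0,0,0,0,0,0,0,2,2,0,3,0,0,1,0,0,2,0,1,4,0,0,1,1,0,0,0,0,1,0,0,0]
Step 14: delete z at [8, 30] -> counters=[0,0,0,1,1,0,0,0,1,0,0,0,0,0,0,0,0,0,2,2,0,3,0,0,1,0,0,2,0,1,3,0,0,1,1,0,0,0,0,1,0,0,0]
Step 15: insert tel at [18, 27] -> counters=[0,0,0,1,1,0,0,0,1,0,0,0,0,0,0,0,0,0,3,2,0,3,0,0,1,0,0,3,0,1,3,0,0,1,1,0,0,0,0,1,0,0,0]
Step 16: delete z at [8, 30] -> counters=[0,0,0,1,1,0,0,0,0,0,0,0,0,0,0,0,0,0,3,2,0,3,0,0,1,0,0,3,0,1,2,0,0,1,1,0,0,0,0,1,0,0,0]
Step 17: delete dq at [3, 34] -> counters=[0,0,0,0,1,0,0,0,0,0,0,0,0,0,0,0,0,0,3,2,0,3,0,0,1,0,0,3,0,1,2,0,0,1,0,0,0,0,0,1,0,0,0]
Step 18: insert tel at [18, 27] -> counters=[0,0,0,0,1,0,0,0,0,0,0,0,0,0,0,0,0,0,4,2,0,3,0,0,1,0,0,4,0,1,2,0,0,1,0,0,0,0,0,1,0,0,0]
Step 19: delete tel at [18, 27] -> counters=[0,0,0,0,1,0,0,0,0,0,0,0,0,0,0,0,0,0,3,2,0,3,0,0,1,0,0,3,0,1,2,0,0,1,0,0,0,0,0,1,0,0,0]
Step 20: insert gkj at [24, 29] -> counters=[0,0,0,0,1,0,0,0,0,0,0,0,0,0,0,0,0,0,3,2,0,3,0,0,2,0,0,3,0,2,2,0,0,1,0,0,0,0,0,1,0,0,0]
Step 21: delete mz at [4, 30] -> counters=[0,0,0,0,0,0,0,0,0,0,0,0,0,0,0,0,0,0,3,2,0,3,0,0,2,0,0,3,0,2,1,0,0,1,0,0,0,0,0,1,0,0,0]
Step 22: delete qjp at [30, 39] -> counters=[0,0,0,0,0,0,0,0,0,0,0,0,0,0,0,0,0,0,3,2,0,3,0,0,2,0,0,3,0,2,0,0,0,1,0,0,0,0,0,0,0,0,0]
Step 23: insert gkj at [24, 29] -> counters=[0,0,0,0,0,0,0,0,0,0,0,0,0,0,0,0,0,0,3,2,0,3,0,0,3,0,0,3,0,3,0,0,0,1,0,0,0,0,0,0,0,0,0]
Step 24: insert z at [8, 30] -> counters=[0,0,0,0,0,0,0,0,1,0,0,0,0,0,0,0,0,0,3,2,0,3,0,0,3,0,0,3,0,3,1,0,0,1,0,0,0,0,0,0,0,0,0]
Final counters=[0,0,0,0,0,0,0,0,1,0,0,0,0,0,0,0,0,0,3,2,0,3,0,0,3,0,0,3,0,3,1,0,0,1,0,0,0,0,0,0,0,0,0] -> 9 nonzero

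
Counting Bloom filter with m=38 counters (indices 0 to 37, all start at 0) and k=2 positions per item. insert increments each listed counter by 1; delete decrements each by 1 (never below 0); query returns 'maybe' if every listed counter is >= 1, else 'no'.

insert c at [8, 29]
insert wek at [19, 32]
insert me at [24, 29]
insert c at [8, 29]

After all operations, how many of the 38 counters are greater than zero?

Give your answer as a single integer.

Step 1: insert c at [8, 29] -> counters=[0,0,0,0,0,0,0,0,1,0,0,0,0,0,0,0,0,0,0,0,0,0,0,0,0,0,0,0,0,1,0,0,0,0,0,0,0,0]
Step 2: insert wek at [19, 32] -> counters=[0,0,0,0,0,0,0,0,1,0,0,0,0,0,0,0,0,0,0,1,0,0,0,0,0,0,0,0,0,1,0,0,1,0,0,0,0,0]
Step 3: insert me at [24, 29] -> counters=[0,0,0,0,0,0,0,0,1,0,0,0,0,0,0,0,0,0,0,1,0,0,0,0,1,0,0,0,0,2,0,0,1,0,0,0,0,0]
Step 4: insert c at [8, 29] -> counters=[0,0,0,0,0,0,0,0,2,0,0,0,0,0,0,0,0,0,0,1,0,0,0,0,1,0,0,0,0,3,0,0,1,0,0,0,0,0]
Final counters=[0,0,0,0,0,0,0,0,2,0,0,0,0,0,0,0,0,0,0,1,0,0,0,0,1,0,0,0,0,3,0,0,1,0,0,0,0,0] -> 5 nonzero

Answer: 5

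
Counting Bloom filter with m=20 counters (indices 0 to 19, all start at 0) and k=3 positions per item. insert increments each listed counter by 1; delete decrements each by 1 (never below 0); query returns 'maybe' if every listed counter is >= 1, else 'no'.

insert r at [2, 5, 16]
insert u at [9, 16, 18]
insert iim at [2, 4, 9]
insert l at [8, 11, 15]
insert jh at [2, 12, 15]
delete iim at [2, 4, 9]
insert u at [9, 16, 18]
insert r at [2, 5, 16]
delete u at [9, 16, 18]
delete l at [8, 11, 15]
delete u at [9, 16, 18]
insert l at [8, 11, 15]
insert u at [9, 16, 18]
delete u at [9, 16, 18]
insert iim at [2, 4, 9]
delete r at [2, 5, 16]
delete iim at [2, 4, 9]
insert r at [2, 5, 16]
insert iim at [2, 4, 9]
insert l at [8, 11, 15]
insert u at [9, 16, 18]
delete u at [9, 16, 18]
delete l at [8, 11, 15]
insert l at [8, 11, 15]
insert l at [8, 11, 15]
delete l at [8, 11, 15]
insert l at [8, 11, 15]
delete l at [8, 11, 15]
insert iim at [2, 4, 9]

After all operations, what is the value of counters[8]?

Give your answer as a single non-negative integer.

Answer: 2

Derivation:
Step 1: insert r at [2, 5, 16] -> counters=[0,0,1,0,0,1,0,0,0,0,0,0,0,0,0,0,1,0,0,0]
Step 2: insert u at [9, 16, 18] -> counters=[0,0,1,0,0,1,0,0,0,1,0,0,0,0,0,0,2,0,1,0]
Step 3: insert iim at [2, 4, 9] -> counters=[0,0,2,0,1,1,0,0,0,2,0,0,0,0,0,0,2,0,1,0]
Step 4: insert l at [8, 11, 15] -> counters=[0,0,2,0,1,1,0,0,1,2,0,1,0,0,0,1,2,0,1,0]
Step 5: insert jh at [2, 12, 15] -> counters=[0,0,3,0,1,1,0,0,1,2,0,1,1,0,0,2,2,0,1,0]
Step 6: delete iim at [2, 4, 9] -> counters=[0,0,2,0,0,1,0,0,1,1,0,1,1,0,0,2,2,0,1,0]
Step 7: insert u at [9, 16, 18] -> counters=[0,0,2,0,0,1,0,0,1,2,0,1,1,0,0,2,3,0,2,0]
Step 8: insert r at [2, 5, 16] -> counters=[0,0,3,0,0,2,0,0,1,2,0,1,1,0,0,2,4,0,2,0]
Step 9: delete u at [9, 16, 18] -> counters=[0,0,3,0,0,2,0,0,1,1,0,1,1,0,0,2,3,0,1,0]
Step 10: delete l at [8, 11, 15] -> counters=[0,0,3,0,0,2,0,0,0,1,0,0,1,0,0,1,3,0,1,0]
Step 11: delete u at [9, 16, 18] -> counters=[0,0,3,0,0,2,0,0,0,0,0,0,1,0,0,1,2,0,0,0]
Step 12: insert l at [8, 11, 15] -> counters=[0,0,3,0,0,2,0,0,1,0,0,1,1,0,0,2,2,0,0,0]
Step 13: insert u at [9, 16, 18] -> counters=[0,0,3,0,0,2,0,0,1,1,0,1,1,0,0,2,3,0,1,0]
Step 14: delete u at [9, 16, 18] -> counters=[0,0,3,0,0,2,0,0,1,0,0,1,1,0,0,2,2,0,0,0]
Step 15: insert iim at [2, 4, 9] -> counters=[0,0,4,0,1,2,0,0,1,1,0,1,1,0,0,2,2,0,0,0]
Step 16: delete r at [2, 5, 16] -> counters=[0,0,3,0,1,1,0,0,1,1,0,1,1,0,0,2,1,0,0,0]
Step 17: delete iim at [2, 4, 9] -> counters=[0,0,2,0,0,1,0,0,1,0,0,1,1,0,0,2,1,0,0,0]
Step 18: insert r at [2, 5, 16] -> counters=[0,0,3,0,0,2,0,0,1,0,0,1,1,0,0,2,2,0,0,0]
Step 19: insert iim at [2, 4, 9] -> counters=[0,0,4,0,1,2,0,0,1,1,0,1,1,0,0,2,2,0,0,0]
Step 20: insert l at [8, 11, 15] -> counters=[0,0,4,0,1,2,0,0,2,1,0,2,1,0,0,3,2,0,0,0]
Step 21: insert u at [9, 16, 18] -> counters=[0,0,4,0,1,2,0,0,2,2,0,2,1,0,0,3,3,0,1,0]
Step 22: delete u at [9, 16, 18] -> counters=[0,0,4,0,1,2,0,0,2,1,0,2,1,0,0,3,2,0,0,0]
Step 23: delete l at [8, 11, 15] -> counters=[0,0,4,0,1,2,0,0,1,1,0,1,1,0,0,2,2,0,0,0]
Step 24: insert l at [8, 11, 15] -> counters=[0,0,4,0,1,2,0,0,2,1,0,2,1,0,0,3,2,0,0,0]
Step 25: insert l at [8, 11, 15] -> counters=[0,0,4,0,1,2,0,0,3,1,0,3,1,0,0,4,2,0,0,0]
Step 26: delete l at [8, 11, 15] -> counters=[0,0,4,0,1,2,0,0,2,1,0,2,1,0,0,3,2,0,0,0]
Step 27: insert l at [8, 11, 15] -> counters=[0,0,4,0,1,2,0,0,3,1,0,3,1,0,0,4,2,0,0,0]
Step 28: delete l at [8, 11, 15] -> counters=[0,0,4,0,1,2,0,0,2,1,0,2,1,0,0,3,2,0,0,0]
Step 29: insert iim at [2, 4, 9] -> counters=[0,0,5,0,2,2,0,0,2,2,0,2,1,0,0,3,2,0,0,0]
Final counters=[0,0,5,0,2,2,0,0,2,2,0,2,1,0,0,3,2,0,0,0] -> counters[8]=2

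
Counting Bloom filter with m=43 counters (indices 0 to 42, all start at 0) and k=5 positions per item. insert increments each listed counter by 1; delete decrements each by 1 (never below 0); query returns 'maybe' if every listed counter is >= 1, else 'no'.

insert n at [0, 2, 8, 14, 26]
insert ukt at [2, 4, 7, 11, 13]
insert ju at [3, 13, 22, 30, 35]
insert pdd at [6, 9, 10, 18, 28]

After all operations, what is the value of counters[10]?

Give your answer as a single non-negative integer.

Answer: 1

Derivation:
Step 1: insert n at [0, 2, 8, 14, 26] -> counters=[1,0,1,0,0,0,0,0,1,0,0,0,0,0,1,0,0,0,0,0,0,0,0,0,0,0,1,0,0,0,0,0,0,0,0,0,0,0,0,0,0,0,0]
Step 2: insert ukt at [2, 4, 7, 11, 13] -> counters=[1,0,2,0,1,0,0,1,1,0,0,1,0,1,1,0,0,0,0,0,0,0,0,0,0,0,1,0,0,0,0,0,0,0,0,0,0,0,0,0,0,0,0]
Step 3: insert ju at [3, 13, 22, 30, 35] -> counters=[1,0,2,1,1,0,0,1,1,0,0,1,0,2,1,0,0,0,0,0,0,0,1,0,0,0,1,0,0,0,1,0,0,0,0,1,0,0,0,0,0,0,0]
Step 4: insert pdd at [6, 9, 10, 18, 28] -> counters=[1,0,2,1,1,0,1,1,1,1,1,1,0,2,1,0,0,0,1,0,0,0,1,0,0,0,1,0,1,0,1,0,0,0,0,1,0,0,0,0,0,0,0]
Final counters=[1,0,2,1,1,0,1,1,1,1,1,1,0,2,1,0,0,0,1,0,0,0,1,0,0,0,1,0,1,0,1,0,0,0,0,1,0,0,0,0,0,0,0] -> counters[10]=1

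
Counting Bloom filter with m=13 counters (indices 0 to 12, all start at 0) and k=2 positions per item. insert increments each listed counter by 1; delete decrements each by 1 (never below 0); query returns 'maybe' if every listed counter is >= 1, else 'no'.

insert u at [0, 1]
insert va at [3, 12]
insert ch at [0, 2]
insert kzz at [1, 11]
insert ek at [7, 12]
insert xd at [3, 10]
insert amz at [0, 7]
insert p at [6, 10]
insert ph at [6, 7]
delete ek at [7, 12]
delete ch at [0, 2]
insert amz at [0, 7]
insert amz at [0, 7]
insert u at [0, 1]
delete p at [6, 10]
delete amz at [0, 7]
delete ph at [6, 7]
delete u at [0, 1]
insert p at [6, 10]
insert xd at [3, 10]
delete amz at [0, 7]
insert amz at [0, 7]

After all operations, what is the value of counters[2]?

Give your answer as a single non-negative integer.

Step 1: insert u at [0, 1] -> counters=[1,1,0,0,0,0,0,0,0,0,0,0,0]
Step 2: insert va at [3, 12] -> counters=[1,1,0,1,0,0,0,0,0,0,0,0,1]
Step 3: insert ch at [0, 2] -> counters=[2,1,1,1,0,0,0,0,0,0,0,0,1]
Step 4: insert kzz at [1, 11] -> counters=[2,2,1,1,0,0,0,0,0,0,0,1,1]
Step 5: insert ek at [7, 12] -> counters=[2,2,1,1,0,0,0,1,0,0,0,1,2]
Step 6: insert xd at [3, 10] -> counters=[2,2,1,2,0,0,0,1,0,0,1,1,2]
Step 7: insert amz at [0, 7] -> counters=[3,2,1,2,0,0,0,2,0,0,1,1,2]
Step 8: insert p at [6, 10] -> counters=[3,2,1,2,0,0,1,2,0,0,2,1,2]
Step 9: insert ph at [6, 7] -> counters=[3,2,1,2,0,0,2,3,0,0,2,1,2]
Step 10: delete ek at [7, 12] -> counters=[3,2,1,2,0,0,2,2,0,0,2,1,1]
Step 11: delete ch at [0, 2] -> counters=[2,2,0,2,0,0,2,2,0,0,2,1,1]
Step 12: insert amz at [0, 7] -> counters=[3,2,0,2,0,0,2,3,0,0,2,1,1]
Step 13: insert amz at [0, 7] -> counters=[4,2,0,2,0,0,2,4,0,0,2,1,1]
Step 14: insert u at [0, 1] -> counters=[5,3,0,2,0,0,2,4,0,0,2,1,1]
Step 15: delete p at [6, 10] -> counters=[5,3,0,2,0,0,1,4,0,0,1,1,1]
Step 16: delete amz at [0, 7] -> counters=[4,3,0,2,0,0,1,3,0,0,1,1,1]
Step 17: delete ph at [6, 7] -> counters=[4,3,0,2,0,0,0,2,0,0,1,1,1]
Step 18: delete u at [0, 1] -> counters=[3,2,0,2,0,0,0,2,0,0,1,1,1]
Step 19: insert p at [6, 10] -> counters=[3,2,0,2,0,0,1,2,0,0,2,1,1]
Step 20: insert xd at [3, 10] -> counters=[3,2,0,3,0,0,1,2,0,0,3,1,1]
Step 21: delete amz at [0, 7] -> counters=[2,2,0,3,0,0,1,1,0,0,3,1,1]
Step 22: insert amz at [0, 7] -> counters=[3,2,0,3,0,0,1,2,0,0,3,1,1]
Final counters=[3,2,0,3,0,0,1,2,0,0,3,1,1] -> counters[2]=0

Answer: 0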